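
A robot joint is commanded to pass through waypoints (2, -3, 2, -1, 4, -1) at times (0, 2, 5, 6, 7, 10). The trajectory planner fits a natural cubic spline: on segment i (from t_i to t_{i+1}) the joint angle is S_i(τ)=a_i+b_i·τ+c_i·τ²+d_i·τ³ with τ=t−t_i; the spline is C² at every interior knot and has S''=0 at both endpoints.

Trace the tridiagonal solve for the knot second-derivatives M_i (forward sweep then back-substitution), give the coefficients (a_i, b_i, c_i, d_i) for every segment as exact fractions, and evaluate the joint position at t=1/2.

Δ: Δ0=-5/2, Δ1=5/3, Δ2=-3, Δ3=5, Δ4=-5/3
row 1: diag=10, rhs=25; c'=3/10, d'=5/2
row 2: denom=8−3·3/10=71/10; d'=(-28−3·5/2)/(71/10)=-5
row 3: denom=4−1·10/71=274/71; d'=(48−1·-5)/(274/71)=3763/274
row 4: denom=8−1·71/274=2121/274; d'=(-40−1·3763/274)/(2121/274)=-14723/2121
back: M4=-14723/2121
back: M3=3763/274−71/274·-14723/2121=32944/2121
back: M2=-5−10/71·32944/2121=-15245/2121
back: M1=5/2−3/10·-15245/2121=3292/707
M: M0=0, M1=3292/707, M2=-15245/2121, M3=32944/2121, M4=-14723/2121, M5=0
seg 0: a=2, c=M0/2=0, d=(M1−M0)/(6·2)=823/2121, b=Δ0−h0·(2M0+M1)/6=-17189/4242
seg 1: a=-3, c=M1/2=1646/707, d=(M2−M1)/(6·3)=-25121/38178, b=Δ1−h1·(2M1+M2)/6=2563/4242
seg 2: a=2, c=M2/2=-15245/4242, d=(M3−M2)/(6·1)=16063/4242, b=Δ2−h2·(2M2+M3)/6=-6772/2121
seg 3: a=-1, c=M3/2=16472/2121, d=(M4−M3)/(6·1)=-15889/4242, b=Δ3−h3·(2M3+M4)/6=1385/1414
seg 4: a=4, c=M4/2=-14723/4242, d=(M5−M4)/(6·3)=14723/38178, b=Δ4−h4·(2M4+M5)/6=11188/2121
t_q=1/2 → seg 0, τ=1/2; S=2+-17189/4242·τ+0·τ²+823/2121·τ³=127/5656

  seg 0: a=2 b=-17189/4242 c=0 d=823/2121
  seg 1: a=-3 b=2563/4242 c=1646/707 d=-25121/38178
  seg 2: a=2 b=-6772/2121 c=-15245/4242 d=16063/4242
  seg 3: a=-1 b=1385/1414 c=16472/2121 d=-15889/4242
  seg 4: a=4 b=11188/2121 c=-14723/4242 d=14723/38178
S(1/2) = 127/5656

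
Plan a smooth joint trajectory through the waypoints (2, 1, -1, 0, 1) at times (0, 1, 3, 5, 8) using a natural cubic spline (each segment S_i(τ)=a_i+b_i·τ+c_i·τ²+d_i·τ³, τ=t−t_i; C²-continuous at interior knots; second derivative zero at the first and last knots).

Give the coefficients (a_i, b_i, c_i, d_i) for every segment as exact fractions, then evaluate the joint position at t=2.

Δ: Δ0=-1, Δ1=-1, Δ2=1/2, Δ3=1/3
row 1: diag=6, rhs=0; c'=1/3, d'=0
row 2: denom=8−2·1/3=22/3; d'=(9−2·0)/(22/3)=27/22
row 3: denom=10−2·3/11=104/11; d'=(-1−2·27/22)/(104/11)=-19/52
back: M3=-19/52
back: M2=27/22−3/11·-19/52=69/52
back: M1=0−1/3·69/52=-23/52
M: M0=0, M1=-23/52, M2=69/52, M3=-19/52, M4=0
seg 0: a=2, c=M0/2=0, d=(M1−M0)/(6·1)=-23/312, b=Δ0−h0·(2M0+M1)/6=-289/312
seg 1: a=1, c=M1/2=-23/104, d=(M2−M1)/(6·2)=23/156, b=Δ1−h1·(2M1+M2)/6=-179/156
seg 2: a=-1, c=M2/2=69/104, d=(M3−M2)/(6·2)=-11/78, b=Δ2−h2·(2M2+M3)/6=-41/156
seg 3: a=0, c=M3/2=-19/104, d=(M4−M3)/(6·3)=19/936, b=Δ3−h3·(2M3+M4)/6=109/156
t_q=2 → seg 1, τ=1; S=1+-179/156·τ+-23/104·τ²+23/156·τ³=-23/104

  seg 0: a=2 b=-289/312 c=0 d=-23/312
  seg 1: a=1 b=-179/156 c=-23/104 d=23/156
  seg 2: a=-1 b=-41/156 c=69/104 d=-11/78
  seg 3: a=0 b=109/156 c=-19/104 d=19/936
S(2) = -23/104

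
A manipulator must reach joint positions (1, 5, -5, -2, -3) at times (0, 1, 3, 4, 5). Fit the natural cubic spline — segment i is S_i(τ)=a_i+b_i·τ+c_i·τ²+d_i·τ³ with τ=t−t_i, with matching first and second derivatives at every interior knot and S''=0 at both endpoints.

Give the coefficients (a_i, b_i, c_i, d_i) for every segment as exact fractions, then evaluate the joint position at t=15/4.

  seg 0: a=1 b=767/122 c=0 d=-279/122
  seg 1: a=5 b=-35/61 c=-837/122 d=567/244
  seg 2: a=-5 b=-8/61 c=432/61 d=-241/61
  seg 3: a=-2 b=133/61 c=-291/61 d=97/61
S(15/4) = -10859/3904

Δ: Δ0=4, Δ1=-5, Δ2=3, Δ3=-1
row 1: diag=6, rhs=-54; c'=1/3, d'=-9
row 2: denom=6−2·1/3=16/3; d'=(48−2·-9)/(16/3)=99/8
row 3: denom=4−1·3/16=61/16; d'=(-24−1·99/8)/(61/16)=-582/61
back: M3=-582/61
back: M2=99/8−3/16·-582/61=864/61
back: M1=-9−1/3·864/61=-837/61
M: M0=0, M1=-837/61, M2=864/61, M3=-582/61, M4=0
seg 0: a=1, c=M0/2=0, d=(M1−M0)/(6·1)=-279/122, b=Δ0−h0·(2M0+M1)/6=767/122
seg 1: a=5, c=M1/2=-837/122, d=(M2−M1)/(6·2)=567/244, b=Δ1−h1·(2M1+M2)/6=-35/61
seg 2: a=-5, c=M2/2=432/61, d=(M3−M2)/(6·1)=-241/61, b=Δ2−h2·(2M2+M3)/6=-8/61
seg 3: a=-2, c=M3/2=-291/61, d=(M4−M3)/(6·1)=97/61, b=Δ3−h3·(2M3+M4)/6=133/61
t_q=15/4 → seg 2, τ=3/4; S=-5+-8/61·τ+432/61·τ²+-241/61·τ³=-10859/3904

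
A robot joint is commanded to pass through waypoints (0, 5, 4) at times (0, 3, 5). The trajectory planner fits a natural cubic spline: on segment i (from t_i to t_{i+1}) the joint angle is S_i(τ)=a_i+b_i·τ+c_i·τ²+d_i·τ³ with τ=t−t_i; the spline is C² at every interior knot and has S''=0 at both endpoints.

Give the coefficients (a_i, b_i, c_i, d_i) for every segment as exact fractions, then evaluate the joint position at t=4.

  seg 0: a=0 b=139/60 c=0 d=-13/180
  seg 1: a=5 b=11/30 c=-13/20 d=13/120
S(4) = 193/40

Δ: Δ0=5/3, Δ1=-1/2
row 1: diag=10, rhs=-13; c'=1/5, d'=-13/10
back: M1=-13/10
M: M0=0, M1=-13/10, M2=0
seg 0: a=0, c=M0/2=0, d=(M1−M0)/(6·3)=-13/180, b=Δ0−h0·(2M0+M1)/6=139/60
seg 1: a=5, c=M1/2=-13/20, d=(M2−M1)/(6·2)=13/120, b=Δ1−h1·(2M1+M2)/6=11/30
t_q=4 → seg 1, τ=1; S=5+11/30·τ+-13/20·τ²+13/120·τ³=193/40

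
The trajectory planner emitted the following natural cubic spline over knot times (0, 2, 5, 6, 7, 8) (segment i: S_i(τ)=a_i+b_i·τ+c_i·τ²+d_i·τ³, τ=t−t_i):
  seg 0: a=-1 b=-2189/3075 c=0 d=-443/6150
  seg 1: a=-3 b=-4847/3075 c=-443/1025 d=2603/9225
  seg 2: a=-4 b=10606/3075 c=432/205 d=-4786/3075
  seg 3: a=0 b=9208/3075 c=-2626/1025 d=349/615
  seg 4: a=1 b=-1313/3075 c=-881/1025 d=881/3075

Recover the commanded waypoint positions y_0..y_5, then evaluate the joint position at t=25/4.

y_0=-1 y_1=-3 y_2=-4 y_3=0 y_4=1 y_5=0
S(25/4) = 39187/65600

y_0 = S_0(0) = a_0 = -1
y_1 = S_1(0) = a_1 = -3
y_2 = S_2(0) = a_2 = -4
y_3 = S_3(0) = a_3 = 0
y_4 = S_4(0) = a_4 = 1
y_5 = S_4(1) = 0
t_q=25/4 is in segment 3 (τ=1/4); S_3(τ)=39187/65600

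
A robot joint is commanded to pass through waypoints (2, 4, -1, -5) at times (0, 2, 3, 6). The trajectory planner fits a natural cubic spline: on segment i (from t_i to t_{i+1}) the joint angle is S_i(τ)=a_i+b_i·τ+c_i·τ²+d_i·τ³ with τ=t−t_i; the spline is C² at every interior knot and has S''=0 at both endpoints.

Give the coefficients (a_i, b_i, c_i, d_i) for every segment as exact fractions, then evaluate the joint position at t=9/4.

  seg 0: a=2 b=451/141 c=0 d=-155/282
  seg 1: a=4 b=-479/141 c=-155/47 d=239/141
  seg 2: a=-1 b=-692/141 c=84/47 d=-28/141
S(9/4) = 8937/3008

Δ: Δ0=1, Δ1=-5, Δ2=-4/3
row 1: diag=6, rhs=-36; c'=1/6, d'=-6
row 2: denom=8−1·1/6=47/6; d'=(22−1·-6)/(47/6)=168/47
back: M2=168/47
back: M1=-6−1/6·168/47=-310/47
M: M0=0, M1=-310/47, M2=168/47, M3=0
seg 0: a=2, c=M0/2=0, d=(M1−M0)/(6·2)=-155/282, b=Δ0−h0·(2M0+M1)/6=451/141
seg 1: a=4, c=M1/2=-155/47, d=(M2−M1)/(6·1)=239/141, b=Δ1−h1·(2M1+M2)/6=-479/141
seg 2: a=-1, c=M2/2=84/47, d=(M3−M2)/(6·3)=-28/141, b=Δ2−h2·(2M2+M3)/6=-692/141
t_q=9/4 → seg 1, τ=1/4; S=4+-479/141·τ+-155/47·τ²+239/141·τ³=8937/3008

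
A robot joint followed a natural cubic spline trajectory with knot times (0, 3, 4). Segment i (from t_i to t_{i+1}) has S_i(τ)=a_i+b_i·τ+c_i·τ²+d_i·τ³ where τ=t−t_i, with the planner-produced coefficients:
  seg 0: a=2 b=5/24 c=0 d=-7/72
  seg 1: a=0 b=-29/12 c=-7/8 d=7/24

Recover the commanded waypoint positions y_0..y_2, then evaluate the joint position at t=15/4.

y_0=2 y_1=0 y_2=-3
S(15/4) = -1117/512

y_0 = S_0(0) = a_0 = 2
y_1 = S_1(0) = a_1 = 0
y_2 = S_1(1) = -3
t_q=15/4 is in segment 1 (τ=3/4); S_1(τ)=-1117/512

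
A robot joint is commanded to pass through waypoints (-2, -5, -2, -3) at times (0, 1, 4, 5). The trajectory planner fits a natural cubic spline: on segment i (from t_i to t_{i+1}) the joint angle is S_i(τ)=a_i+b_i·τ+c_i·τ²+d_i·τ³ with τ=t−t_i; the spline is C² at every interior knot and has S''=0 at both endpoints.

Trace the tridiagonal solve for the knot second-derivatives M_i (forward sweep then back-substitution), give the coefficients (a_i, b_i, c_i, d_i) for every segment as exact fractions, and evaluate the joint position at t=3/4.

Δ: Δ0=-3, Δ1=1, Δ2=-1
row 1: diag=8, rhs=24; c'=3/8, d'=3
row 2: denom=8−3·3/8=55/8; d'=(-12−3·3)/(55/8)=-168/55
back: M2=-168/55
back: M1=3−3/8·-168/55=228/55
M: M0=0, M1=228/55, M2=-168/55, M3=0
seg 0: a=-2, c=M0/2=0, d=(M1−M0)/(6·1)=38/55, b=Δ0−h0·(2M0+M1)/6=-203/55
seg 1: a=-5, c=M1/2=114/55, d=(M2−M1)/(6·3)=-2/5, b=Δ1−h1·(2M1+M2)/6=-89/55
seg 2: a=-2, c=M2/2=-84/55, d=(M3−M2)/(6·1)=28/55, b=Δ2−h2·(2M2+M3)/6=1/55
t_q=3/4 → seg 0, τ=3/4; S=-2+-203/55·τ+0·τ²+38/55·τ³=-7879/1760

  seg 0: a=-2 b=-203/55 c=0 d=38/55
  seg 1: a=-5 b=-89/55 c=114/55 d=-2/5
  seg 2: a=-2 b=1/55 c=-84/55 d=28/55
S(3/4) = -7879/1760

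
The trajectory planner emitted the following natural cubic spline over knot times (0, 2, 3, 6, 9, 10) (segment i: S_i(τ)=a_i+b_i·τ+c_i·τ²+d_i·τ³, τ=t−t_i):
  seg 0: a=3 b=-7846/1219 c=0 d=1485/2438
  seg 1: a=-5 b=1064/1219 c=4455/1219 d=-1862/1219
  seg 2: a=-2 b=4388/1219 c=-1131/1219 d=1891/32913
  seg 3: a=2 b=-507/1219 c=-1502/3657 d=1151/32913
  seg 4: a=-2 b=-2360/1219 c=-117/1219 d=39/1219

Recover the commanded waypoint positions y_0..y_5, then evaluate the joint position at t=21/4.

y_0 = S_0(0) = a_0 = 3
y_1 = S_1(0) = a_1 = -5
y_2 = S_2(0) = a_2 = -2
y_3 = S_3(0) = a_3 = 2
y_4 = S_4(0) = a_4 = -2
y_5 = S_4(1) = -4
t_q=21/4 is in segment 2 (τ=9/4); S_2(τ)=160453/78016

y_0=3 y_1=-5 y_2=-2 y_3=2 y_4=-2 y_5=-4
S(21/4) = 160453/78016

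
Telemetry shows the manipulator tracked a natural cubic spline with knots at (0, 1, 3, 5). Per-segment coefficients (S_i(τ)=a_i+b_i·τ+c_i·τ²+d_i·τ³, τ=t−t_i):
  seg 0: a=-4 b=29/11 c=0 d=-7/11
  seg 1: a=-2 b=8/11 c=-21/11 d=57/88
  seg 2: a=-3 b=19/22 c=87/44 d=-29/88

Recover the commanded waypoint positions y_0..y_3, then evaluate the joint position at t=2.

y_0=-4 y_1=-2 y_2=-3 y_3=4
S(2) = -223/88

y_0 = S_0(0) = a_0 = -4
y_1 = S_1(0) = a_1 = -2
y_2 = S_2(0) = a_2 = -3
y_3 = S_2(2) = 4
t_q=2 is in segment 1 (τ=1); S_1(τ)=-223/88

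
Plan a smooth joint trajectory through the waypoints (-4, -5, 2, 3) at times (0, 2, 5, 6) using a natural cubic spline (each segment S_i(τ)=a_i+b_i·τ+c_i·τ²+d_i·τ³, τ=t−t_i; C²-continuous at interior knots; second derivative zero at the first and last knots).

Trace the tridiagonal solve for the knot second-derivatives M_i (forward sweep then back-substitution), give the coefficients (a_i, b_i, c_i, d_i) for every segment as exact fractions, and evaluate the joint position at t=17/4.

Δ: Δ0=-1/2, Δ1=7/3, Δ2=1
row 1: diag=10, rhs=17; c'=3/10, d'=17/10
row 2: denom=8−3·3/10=71/10; d'=(-8−3·17/10)/(71/10)=-131/71
back: M2=-131/71
back: M1=17/10−3/10·-131/71=160/71
M: M0=0, M1=160/71, M2=-131/71, M3=0
seg 0: a=-4, c=M0/2=0, d=(M1−M0)/(6·2)=40/213, b=Δ0−h0·(2M0+M1)/6=-533/426
seg 1: a=-5, c=M1/2=80/71, d=(M2−M1)/(6·3)=-97/426, b=Δ1−h1·(2M1+M2)/6=427/426
seg 2: a=2, c=M2/2=-131/142, d=(M3−M2)/(6·1)=131/426, b=Δ2−h2·(2M2+M3)/6=344/213
t_q=17/4 → seg 1, τ=9/4; S=-5+427/426·τ+80/71·τ²+-97/426·τ³=3325/9088

  seg 0: a=-4 b=-533/426 c=0 d=40/213
  seg 1: a=-5 b=427/426 c=80/71 d=-97/426
  seg 2: a=2 b=344/213 c=-131/142 d=131/426
S(17/4) = 3325/9088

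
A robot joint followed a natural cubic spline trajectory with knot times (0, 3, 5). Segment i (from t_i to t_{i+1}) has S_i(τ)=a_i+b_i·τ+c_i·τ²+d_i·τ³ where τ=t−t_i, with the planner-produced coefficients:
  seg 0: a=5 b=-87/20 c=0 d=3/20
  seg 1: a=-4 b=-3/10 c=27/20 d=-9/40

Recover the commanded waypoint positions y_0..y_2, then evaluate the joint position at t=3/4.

y_0 = S_0(0) = a_0 = 5
y_1 = S_1(0) = a_1 = -4
y_2 = S_1(2) = -1
t_q=3/4 is in segment 0 (τ=3/4); S_0(τ)=461/256

y_0=5 y_1=-4 y_2=-1
S(3/4) = 461/256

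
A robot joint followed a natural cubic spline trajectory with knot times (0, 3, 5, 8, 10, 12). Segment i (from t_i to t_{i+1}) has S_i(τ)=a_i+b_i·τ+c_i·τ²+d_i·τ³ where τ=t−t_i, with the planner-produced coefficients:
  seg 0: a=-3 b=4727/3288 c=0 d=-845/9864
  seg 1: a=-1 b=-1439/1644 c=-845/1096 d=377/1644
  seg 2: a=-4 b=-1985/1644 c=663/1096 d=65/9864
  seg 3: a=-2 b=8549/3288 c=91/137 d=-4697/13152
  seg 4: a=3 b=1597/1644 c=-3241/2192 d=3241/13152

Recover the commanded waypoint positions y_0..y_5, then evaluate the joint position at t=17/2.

y_0 = S_0(0) = a_0 = -3
y_1 = S_1(0) = a_1 = -1
y_2 = S_2(0) = a_2 = -4
y_3 = S_3(0) = a_3 = -2
y_4 = S_4(0) = a_4 = 3
y_5 = S_4(2) = 1
t_q=17/2 is in segment 3 (τ=1/2); S_3(τ)=-20291/35072

y_0=-3 y_1=-1 y_2=-4 y_3=-2 y_4=3 y_5=1
S(17/2) = -20291/35072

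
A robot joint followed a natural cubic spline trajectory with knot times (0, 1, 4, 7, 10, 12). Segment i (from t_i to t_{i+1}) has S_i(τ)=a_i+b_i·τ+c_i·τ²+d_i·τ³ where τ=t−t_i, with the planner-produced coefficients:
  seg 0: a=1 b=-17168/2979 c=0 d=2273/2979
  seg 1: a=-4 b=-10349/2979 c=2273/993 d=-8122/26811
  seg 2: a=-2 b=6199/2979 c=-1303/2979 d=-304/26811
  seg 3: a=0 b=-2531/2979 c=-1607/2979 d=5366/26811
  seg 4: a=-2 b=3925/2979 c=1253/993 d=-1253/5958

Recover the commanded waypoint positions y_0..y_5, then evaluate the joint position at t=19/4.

y_0 = S_0(0) = a_0 = 1
y_1 = S_1(0) = a_1 = -4
y_2 = S_2(0) = a_2 = -2
y_3 = S_3(0) = a_3 = 0
y_4 = S_4(0) = a_4 = -2
y_5 = S_4(2) = 4
t_q=19/4 is in segment 2 (τ=3/4); S_2(τ)=-3655/5296

y_0=1 y_1=-4 y_2=-2 y_3=0 y_4=-2 y_5=4
S(19/4) = -3655/5296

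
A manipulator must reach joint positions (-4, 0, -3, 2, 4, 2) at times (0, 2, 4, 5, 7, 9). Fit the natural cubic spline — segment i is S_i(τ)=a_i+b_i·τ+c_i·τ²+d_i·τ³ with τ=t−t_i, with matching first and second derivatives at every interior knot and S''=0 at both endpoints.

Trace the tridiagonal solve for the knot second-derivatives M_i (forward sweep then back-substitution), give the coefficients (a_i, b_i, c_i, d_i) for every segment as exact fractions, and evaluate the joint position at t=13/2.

  seg 0: a=-4 b=283/78 c=0 d=-127/312
  seg 1: a=0 b=-49/39 c=-127/52 d=181/156
  seg 2: a=-3 b=113/39 c=235/52 d=-29/12
  seg 3: a=2 b=731/156 c=-71/26 d=277/624
  seg 4: a=4 b=-71/78 c=-7/104 d=7/624
S(13/2) = 561/128

Δ: Δ0=2, Δ1=-3/2, Δ2=5, Δ3=1, Δ4=-1
row 1: diag=8, rhs=-21; c'=1/4, d'=-21/8
row 2: denom=6−2·1/4=11/2; d'=(39−2·-21/8)/(11/2)=177/22
row 3: denom=6−1·2/11=64/11; d'=(-24−1·177/22)/(64/11)=-705/128
row 4: denom=8−2·11/32=117/16; d'=(-12−2·-705/128)/(117/16)=-7/52
back: M4=-7/52
back: M3=-705/128−11/32·-7/52=-71/13
back: M2=177/22−2/11·-71/13=235/26
back: M1=-21/8−1/4·235/26=-127/26
M: M0=0, M1=-127/26, M2=235/26, M3=-71/13, M4=-7/52, M5=0
seg 0: a=-4, c=M0/2=0, d=(M1−M0)/(6·2)=-127/312, b=Δ0−h0·(2M0+M1)/6=283/78
seg 1: a=0, c=M1/2=-127/52, d=(M2−M1)/(6·2)=181/156, b=Δ1−h1·(2M1+M2)/6=-49/39
seg 2: a=-3, c=M2/2=235/52, d=(M3−M2)/(6·1)=-29/12, b=Δ2−h2·(2M2+M3)/6=113/39
seg 3: a=2, c=M3/2=-71/26, d=(M4−M3)/(6·2)=277/624, b=Δ3−h3·(2M3+M4)/6=731/156
seg 4: a=4, c=M4/2=-7/104, d=(M5−M4)/(6·2)=7/624, b=Δ4−h4·(2M4+M5)/6=-71/78
t_q=13/2 → seg 3, τ=3/2; S=2+731/156·τ+-71/26·τ²+277/624·τ³=561/128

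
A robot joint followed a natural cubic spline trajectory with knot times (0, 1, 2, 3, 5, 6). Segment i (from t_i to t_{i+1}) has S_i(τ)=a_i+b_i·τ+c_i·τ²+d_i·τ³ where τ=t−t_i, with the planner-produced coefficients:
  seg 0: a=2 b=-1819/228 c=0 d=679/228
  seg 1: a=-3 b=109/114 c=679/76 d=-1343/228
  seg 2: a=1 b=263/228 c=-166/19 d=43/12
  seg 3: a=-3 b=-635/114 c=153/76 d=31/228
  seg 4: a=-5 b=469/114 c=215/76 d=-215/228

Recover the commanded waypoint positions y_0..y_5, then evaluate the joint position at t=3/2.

y_0 = S_0(0) = a_0 = 2
y_1 = S_1(0) = a_1 = -3
y_2 = S_2(0) = a_2 = 1
y_3 = S_3(0) = a_3 = -3
y_4 = S_4(0) = a_4 = -5
y_5 = S_4(1) = 1
t_q=3/2 is in segment 1 (τ=1/2); S_1(τ)=-623/608

y_0=2 y_1=-3 y_2=1 y_3=-3 y_4=-5 y_5=1
S(3/2) = -623/608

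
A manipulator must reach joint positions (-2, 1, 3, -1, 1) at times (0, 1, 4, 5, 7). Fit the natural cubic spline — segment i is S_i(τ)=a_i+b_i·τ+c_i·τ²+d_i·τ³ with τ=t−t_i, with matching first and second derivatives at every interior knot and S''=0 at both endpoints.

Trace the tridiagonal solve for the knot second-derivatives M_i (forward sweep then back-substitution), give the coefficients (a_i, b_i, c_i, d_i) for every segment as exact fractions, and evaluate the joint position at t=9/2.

  seg 0: a=-2 b=1465/483 c=0 d=-16/483
  seg 1: a=1 b=1417/483 c=-16/161 d=-317/1449
  seg 2: a=3 b=-1724/483 c=-333/161 d=113/69
  seg 3: a=-1 b=-1349/483 c=458/161 d=-229/483
S(9/2) = 1163/1288

Δ: Δ0=3, Δ1=2/3, Δ2=-4, Δ3=1
row 1: diag=8, rhs=-14; c'=3/8, d'=-7/4
row 2: denom=8−3·3/8=55/8; d'=(-28−3·-7/4)/(55/8)=-182/55
row 3: denom=6−1·8/55=322/55; d'=(30−1·-182/55)/(322/55)=916/161
back: M3=916/161
back: M2=-182/55−8/55·916/161=-666/161
back: M1=-7/4−3/8·-666/161=-32/161
M: M0=0, M1=-32/161, M2=-666/161, M3=916/161, M4=0
seg 0: a=-2, c=M0/2=0, d=(M1−M0)/(6·1)=-16/483, b=Δ0−h0·(2M0+M1)/6=1465/483
seg 1: a=1, c=M1/2=-16/161, d=(M2−M1)/(6·3)=-317/1449, b=Δ1−h1·(2M1+M2)/6=1417/483
seg 2: a=3, c=M2/2=-333/161, d=(M3−M2)/(6·1)=113/69, b=Δ2−h2·(2M2+M3)/6=-1724/483
seg 3: a=-1, c=M3/2=458/161, d=(M4−M3)/(6·2)=-229/483, b=Δ3−h3·(2M3+M4)/6=-1349/483
t_q=9/2 → seg 2, τ=1/2; S=3+-1724/483·τ+-333/161·τ²+113/69·τ³=1163/1288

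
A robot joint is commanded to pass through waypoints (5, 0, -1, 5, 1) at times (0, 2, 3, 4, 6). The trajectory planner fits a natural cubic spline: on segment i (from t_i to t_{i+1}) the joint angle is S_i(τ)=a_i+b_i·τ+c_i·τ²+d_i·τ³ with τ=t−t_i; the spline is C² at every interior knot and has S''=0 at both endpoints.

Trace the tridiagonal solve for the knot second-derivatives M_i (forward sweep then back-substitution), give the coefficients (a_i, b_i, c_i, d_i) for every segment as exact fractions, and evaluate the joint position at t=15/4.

Δ: Δ0=-5/2, Δ1=-1, Δ2=6, Δ3=-2
row 1: diag=6, rhs=9; c'=1/6, d'=3/2
row 2: denom=4−1·1/6=23/6; d'=(42−1·3/2)/(23/6)=243/23
row 3: denom=6−1·6/23=132/23; d'=(-48−1·243/23)/(132/23)=-449/44
back: M3=-449/44
back: M2=243/23−6/23·-449/44=291/22
back: M1=3/2−1/6·291/22=-31/44
M: M0=0, M1=-31/44, M2=291/22, M3=-449/44, M4=0
seg 0: a=5, c=M0/2=0, d=(M1−M0)/(6·2)=-31/528, b=Δ0−h0·(2M0+M1)/6=-299/132
seg 1: a=0, c=M1/2=-31/88, d=(M2−M1)/(6·1)=613/264, b=Δ1−h1·(2M1+M2)/6=-98/33
seg 2: a=-1, c=M2/2=291/44, d=(M3−M2)/(6·1)=-1031/264, b=Δ2−h2·(2M2+M3)/6=79/24
seg 3: a=5, c=M3/2=-449/88, d=(M4−M3)/(6·2)=449/528, b=Δ3−h3·(2M3+M4)/6=317/66
t_q=15/4 → seg 2, τ=3/4; S=-1+79/24·τ+291/44·τ²+-1031/264·τ³=19945/5632

  seg 0: a=5 b=-299/132 c=0 d=-31/528
  seg 1: a=0 b=-98/33 c=-31/88 d=613/264
  seg 2: a=-1 b=79/24 c=291/44 d=-1031/264
  seg 3: a=5 b=317/66 c=-449/88 d=449/528
S(15/4) = 19945/5632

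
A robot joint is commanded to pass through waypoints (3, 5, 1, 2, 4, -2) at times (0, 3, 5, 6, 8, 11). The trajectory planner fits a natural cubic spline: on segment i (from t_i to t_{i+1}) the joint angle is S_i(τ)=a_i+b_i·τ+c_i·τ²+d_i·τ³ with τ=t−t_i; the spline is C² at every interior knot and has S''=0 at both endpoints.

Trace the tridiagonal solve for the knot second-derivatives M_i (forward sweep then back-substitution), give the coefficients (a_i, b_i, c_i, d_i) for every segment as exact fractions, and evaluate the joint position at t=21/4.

  seg 0: a=3 b=467/253 c=0 d=-895/6831
  seg 1: a=5 b=-428/253 c=-895/759 d=389/759
  seg 2: a=1 b=-196/759 c=1439/759 d=-44/69
  seg 3: a=2 b=410/253 c=-13/759 d=-445/3036
  seg 4: a=4 b=-157/759 c=-1361/1518 d=1361/13662
S(21/4) = 2113/2024

Δ: Δ0=2/3, Δ1=-2, Δ2=1, Δ3=1, Δ4=-2
row 1: diag=10, rhs=-16; c'=1/5, d'=-8/5
row 2: denom=6−2·1/5=28/5; d'=(18−2·-8/5)/(28/5)=53/14
row 3: denom=6−1·5/28=163/28; d'=(0−1·53/14)/(163/28)=-106/163
row 4: denom=10−2·56/163=1518/163; d'=(-18−2·-106/163)/(1518/163)=-1361/759
back: M4=-1361/759
back: M3=-106/163−56/163·-1361/759=-26/759
back: M2=53/14−5/28·-26/759=2878/759
back: M1=-8/5−1/5·2878/759=-1790/759
M: M0=0, M1=-1790/759, M2=2878/759, M3=-26/759, M4=-1361/759, M5=0
seg 0: a=3, c=M0/2=0, d=(M1−M0)/(6·3)=-895/6831, b=Δ0−h0·(2M0+M1)/6=467/253
seg 1: a=5, c=M1/2=-895/759, d=(M2−M1)/(6·2)=389/759, b=Δ1−h1·(2M1+M2)/6=-428/253
seg 2: a=1, c=M2/2=1439/759, d=(M3−M2)/(6·1)=-44/69, b=Δ2−h2·(2M2+M3)/6=-196/759
seg 3: a=2, c=M3/2=-13/759, d=(M4−M3)/(6·2)=-445/3036, b=Δ3−h3·(2M3+M4)/6=410/253
seg 4: a=4, c=M4/2=-1361/1518, d=(M5−M4)/(6·3)=1361/13662, b=Δ4−h4·(2M4+M5)/6=-157/759
t_q=21/4 → seg 2, τ=1/4; S=1+-196/759·τ+1439/759·τ²+-44/69·τ³=2113/2024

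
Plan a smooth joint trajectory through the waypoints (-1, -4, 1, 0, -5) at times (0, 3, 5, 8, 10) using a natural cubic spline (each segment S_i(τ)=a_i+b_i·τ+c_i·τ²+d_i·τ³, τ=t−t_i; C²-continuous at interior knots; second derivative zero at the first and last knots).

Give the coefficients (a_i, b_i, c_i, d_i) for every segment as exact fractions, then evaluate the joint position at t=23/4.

Δ: Δ0=-1, Δ1=5/2, Δ2=-1/3, Δ3=-5/2
row 1: diag=10, rhs=21; c'=1/5, d'=21/10
row 2: denom=10−2·1/5=48/5; d'=(-17−2·21/10)/(48/5)=-53/24
row 3: denom=10−3·5/16=145/16; d'=(-13−3·-53/24)/(145/16)=-102/145
back: M3=-102/145
back: M2=-53/24−5/16·-102/145=-173/87
back: M1=21/10−1/5·-173/87=2173/870
M: M0=0, M1=2173/870, M2=-173/87, M3=-102/145, M4=0
seg 0: a=-1, c=M0/2=0, d=(M1−M0)/(6·3)=2173/15660, b=Δ0−h0·(2M0+M1)/6=-3913/1740
seg 1: a=-4, c=M1/2=2173/1740, d=(M2−M1)/(6·2)=-1301/3480, b=Δ1−h1·(2M1+M2)/6=1303/870
seg 2: a=1, c=M2/2=-173/174, d=(M3−M2)/(6·3)=559/7830, b=Δ2−h2·(2M2+M3)/6=291/145
seg 3: a=0, c=M3/2=-51/145, d=(M4−M3)/(6·2)=17/290, b=Δ3−h3·(2M3+M4)/6=-589/290
t_q=23/4 → seg 2, τ=3/4; S=1+291/145·τ+-173/174·τ²+559/7830·τ³=7335/3712

  seg 0: a=-1 b=-3913/1740 c=0 d=2173/15660
  seg 1: a=-4 b=1303/870 c=2173/1740 d=-1301/3480
  seg 2: a=1 b=291/145 c=-173/174 d=559/7830
  seg 3: a=0 b=-589/290 c=-51/145 d=17/290
S(23/4) = 7335/3712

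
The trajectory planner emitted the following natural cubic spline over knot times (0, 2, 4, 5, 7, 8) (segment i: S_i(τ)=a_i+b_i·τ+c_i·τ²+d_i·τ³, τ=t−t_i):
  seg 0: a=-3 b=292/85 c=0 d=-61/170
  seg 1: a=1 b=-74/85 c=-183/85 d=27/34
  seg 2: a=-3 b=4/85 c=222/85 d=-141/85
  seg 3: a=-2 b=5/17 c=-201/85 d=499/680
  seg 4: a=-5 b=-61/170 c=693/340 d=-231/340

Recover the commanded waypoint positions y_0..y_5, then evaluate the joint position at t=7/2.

y_0 = S_0(0) = a_0 = -3
y_1 = S_1(0) = a_1 = 1
y_2 = S_2(0) = a_2 = -3
y_3 = S_3(0) = a_3 = -2
y_4 = S_4(0) = a_4 = -5
y_5 = S_4(1) = -4
t_q=7/2 is in segment 1 (τ=3/2); S_1(τ)=-3359/1360

y_0=-3 y_1=1 y_2=-3 y_3=-2 y_4=-5 y_5=-4
S(7/2) = -3359/1360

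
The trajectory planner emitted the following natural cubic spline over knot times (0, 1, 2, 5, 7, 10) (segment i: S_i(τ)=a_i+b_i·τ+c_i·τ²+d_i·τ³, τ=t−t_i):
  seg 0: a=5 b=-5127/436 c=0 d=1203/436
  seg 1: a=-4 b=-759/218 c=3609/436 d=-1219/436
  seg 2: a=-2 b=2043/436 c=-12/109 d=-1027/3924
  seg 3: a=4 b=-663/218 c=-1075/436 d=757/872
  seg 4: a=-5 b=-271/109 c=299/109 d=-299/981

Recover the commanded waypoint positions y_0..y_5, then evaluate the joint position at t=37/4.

y_0 = S_0(0) = a_0 = 5
y_1 = S_1(0) = a_1 = -4
y_2 = S_2(0) = a_2 = -2
y_3 = S_3(0) = a_3 = 4
y_4 = S_4(0) = a_4 = -5
y_5 = S_4(3) = 4
t_q=37/4 is in segment 4 (τ=9/4); S_4(τ)=-1247/6976

y_0=5 y_1=-4 y_2=-2 y_3=4 y_4=-5 y_5=4
S(37/4) = -1247/6976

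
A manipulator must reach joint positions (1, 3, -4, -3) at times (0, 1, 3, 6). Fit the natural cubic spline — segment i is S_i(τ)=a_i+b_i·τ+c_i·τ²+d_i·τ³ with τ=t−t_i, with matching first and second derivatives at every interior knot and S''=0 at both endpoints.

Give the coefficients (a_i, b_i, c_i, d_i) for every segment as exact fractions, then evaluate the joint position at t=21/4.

Δ: Δ0=2, Δ1=-7/2, Δ2=1/3
row 1: diag=6, rhs=-33; c'=1/3, d'=-11/2
row 2: denom=10−2·1/3=28/3; d'=(23−2·-11/2)/(28/3)=51/14
back: M2=51/14
back: M1=-11/2−1/3·51/14=-47/7
M: M0=0, M1=-47/7, M2=51/14, M3=0
seg 0: a=1, c=M0/2=0, d=(M1−M0)/(6·1)=-47/42, b=Δ0−h0·(2M0+M1)/6=131/42
seg 1: a=3, c=M1/2=-47/14, d=(M2−M1)/(6·2)=145/168, b=Δ1−h1·(2M1+M2)/6=-5/21
seg 2: a=-4, c=M2/2=51/28, d=(M3−M2)/(6·3)=-17/84, b=Δ2−h2·(2M2+M3)/6=-139/42
t_q=21/4 → seg 2, τ=9/4; S=-4+-139/42·τ+51/28·τ²+-17/84·τ³=-8119/1792

  seg 0: a=1 b=131/42 c=0 d=-47/42
  seg 1: a=3 b=-5/21 c=-47/14 d=145/168
  seg 2: a=-4 b=-139/42 c=51/28 d=-17/84
S(21/4) = -8119/1792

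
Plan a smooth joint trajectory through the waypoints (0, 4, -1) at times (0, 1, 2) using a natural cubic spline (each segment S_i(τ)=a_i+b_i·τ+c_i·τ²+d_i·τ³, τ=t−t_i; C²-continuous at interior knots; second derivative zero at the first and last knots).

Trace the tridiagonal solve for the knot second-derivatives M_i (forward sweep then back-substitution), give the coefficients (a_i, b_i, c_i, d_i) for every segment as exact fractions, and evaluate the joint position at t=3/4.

  seg 0: a=0 b=25/4 c=0 d=-9/4
  seg 1: a=4 b=-1/2 c=-27/4 d=9/4
S(3/4) = 957/256

Δ: Δ0=4, Δ1=-5
row 1: diag=4, rhs=-54; c'=1/4, d'=-27/2
back: M1=-27/2
M: M0=0, M1=-27/2, M2=0
seg 0: a=0, c=M0/2=0, d=(M1−M0)/(6·1)=-9/4, b=Δ0−h0·(2M0+M1)/6=25/4
seg 1: a=4, c=M1/2=-27/4, d=(M2−M1)/(6·1)=9/4, b=Δ1−h1·(2M1+M2)/6=-1/2
t_q=3/4 → seg 0, τ=3/4; S=0+25/4·τ+0·τ²+-9/4·τ³=957/256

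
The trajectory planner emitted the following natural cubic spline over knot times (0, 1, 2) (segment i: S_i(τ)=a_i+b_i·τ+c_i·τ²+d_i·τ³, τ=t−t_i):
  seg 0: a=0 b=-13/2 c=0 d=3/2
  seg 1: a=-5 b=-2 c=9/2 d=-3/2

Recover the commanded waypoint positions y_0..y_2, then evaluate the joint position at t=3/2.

y_0=0 y_1=-5 y_2=-4
S(3/2) = -81/16

y_0 = S_0(0) = a_0 = 0
y_1 = S_1(0) = a_1 = -5
y_2 = S_1(1) = -4
t_q=3/2 is in segment 1 (τ=1/2); S_1(τ)=-81/16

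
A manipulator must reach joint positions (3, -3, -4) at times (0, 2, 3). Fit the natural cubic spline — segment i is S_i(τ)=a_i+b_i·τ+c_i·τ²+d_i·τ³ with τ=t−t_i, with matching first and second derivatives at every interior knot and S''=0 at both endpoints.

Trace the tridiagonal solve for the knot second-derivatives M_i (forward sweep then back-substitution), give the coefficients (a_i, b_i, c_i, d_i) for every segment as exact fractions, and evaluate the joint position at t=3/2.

  seg 0: a=3 b=-11/3 c=0 d=1/6
  seg 1: a=-3 b=-5/3 c=1 d=-1/3
S(3/2) = -31/16

Δ: Δ0=-3, Δ1=-1
row 1: diag=6, rhs=12; c'=1/6, d'=2
back: M1=2
M: M0=0, M1=2, M2=0
seg 0: a=3, c=M0/2=0, d=(M1−M0)/(6·2)=1/6, b=Δ0−h0·(2M0+M1)/6=-11/3
seg 1: a=-3, c=M1/2=1, d=(M2−M1)/(6·1)=-1/3, b=Δ1−h1·(2M1+M2)/6=-5/3
t_q=3/2 → seg 0, τ=3/2; S=3+-11/3·τ+0·τ²+1/6·τ³=-31/16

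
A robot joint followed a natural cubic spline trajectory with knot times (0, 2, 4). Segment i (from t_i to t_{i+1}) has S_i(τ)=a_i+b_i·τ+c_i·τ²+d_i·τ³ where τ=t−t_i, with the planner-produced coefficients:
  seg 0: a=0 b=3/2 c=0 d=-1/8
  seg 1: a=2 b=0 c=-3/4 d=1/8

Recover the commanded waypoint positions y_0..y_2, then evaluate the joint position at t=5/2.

y_0 = S_0(0) = a_0 = 0
y_1 = S_1(0) = a_1 = 2
y_2 = S_1(2) = 0
t_q=5/2 is in segment 1 (τ=1/2); S_1(τ)=117/64

y_0=0 y_1=2 y_2=0
S(5/2) = 117/64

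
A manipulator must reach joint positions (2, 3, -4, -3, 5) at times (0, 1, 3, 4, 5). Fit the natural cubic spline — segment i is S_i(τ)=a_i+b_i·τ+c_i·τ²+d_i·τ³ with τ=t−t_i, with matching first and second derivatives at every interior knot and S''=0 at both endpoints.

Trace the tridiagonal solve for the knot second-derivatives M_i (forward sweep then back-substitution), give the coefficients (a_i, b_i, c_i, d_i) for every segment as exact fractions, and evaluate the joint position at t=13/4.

Δ: Δ0=1, Δ1=-7/2, Δ2=1, Δ3=8
row 1: diag=6, rhs=-27; c'=1/3, d'=-9/2
row 2: denom=6−2·1/3=16/3; d'=(27−2·-9/2)/(16/3)=27/4
row 3: denom=4−1·3/16=61/16; d'=(42−1·27/4)/(61/16)=564/61
back: M3=564/61
back: M2=27/4−3/16·564/61=306/61
back: M1=-9/2−1/3·306/61=-753/122
M: M0=0, M1=-753/122, M2=306/61, M3=564/61, M4=0
seg 0: a=2, c=M0/2=0, d=(M1−M0)/(6·1)=-251/244, b=Δ0−h0·(2M0+M1)/6=495/244
seg 1: a=3, c=M1/2=-753/244, d=(M2−M1)/(6·2)=455/488, b=Δ1−h1·(2M1+M2)/6=-129/122
seg 2: a=-4, c=M2/2=153/61, d=(M3−M2)/(6·1)=43/61, b=Δ2−h2·(2M2+M3)/6=-135/61
seg 3: a=-3, c=M3/2=282/61, d=(M4−M3)/(6·1)=-94/61, b=Δ3−h3·(2M3+M4)/6=300/61
t_q=13/4 → seg 2, τ=1/4; S=-4+-135/61·τ+153/61·τ²+43/61·τ³=-17121/3904

  seg 0: a=2 b=495/244 c=0 d=-251/244
  seg 1: a=3 b=-129/122 c=-753/244 d=455/488
  seg 2: a=-4 b=-135/61 c=153/61 d=43/61
  seg 3: a=-3 b=300/61 c=282/61 d=-94/61
S(13/4) = -17121/3904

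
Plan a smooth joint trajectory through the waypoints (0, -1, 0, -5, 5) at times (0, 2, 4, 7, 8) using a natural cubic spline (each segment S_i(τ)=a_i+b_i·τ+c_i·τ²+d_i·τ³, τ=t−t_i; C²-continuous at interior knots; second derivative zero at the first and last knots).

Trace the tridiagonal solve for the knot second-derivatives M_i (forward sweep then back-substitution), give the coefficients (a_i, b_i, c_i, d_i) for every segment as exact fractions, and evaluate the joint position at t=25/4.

Δ: Δ0=-1/2, Δ1=1/2, Δ2=-5/3, Δ3=10
row 1: diag=8, rhs=6; c'=1/4, d'=3/4
row 2: denom=10−2·1/4=19/2; d'=(-13−2·3/4)/(19/2)=-29/19
row 3: denom=8−3·6/19=134/19; d'=(70−3·-29/19)/(134/19)=1417/134
back: M3=1417/134
back: M2=-29/19−6/19·1417/134=-326/67
back: M1=3/4−1/4·-326/67=527/268
M: M0=0, M1=527/268, M2=-326/67, M3=1417/134, M4=0
seg 0: a=0, c=M0/2=0, d=(M1−M0)/(6·2)=527/3216, b=Δ0−h0·(2M0+M1)/6=-929/804
seg 1: a=-1, c=M1/2=527/536, d=(M2−M1)/(6·2)=-1831/3216, b=Δ1−h1·(2M1+M2)/6=163/201
seg 2: a=0, c=M2/2=-163/67, d=(M3−M2)/(6·3)=2069/2412, b=Δ2−h2·(2M2+M3)/6=-1679/804
seg 3: a=-5, c=M3/2=1417/268, d=(M4−M3)/(6·1)=-1417/804, b=Δ3−h3·(2M3+M4)/6=2603/402
t_q=25/4 → seg 2, τ=9/4; S=0+-1679/804·τ+-163/67·τ²+2069/2412·τ³=-124251/17152

  seg 0: a=0 b=-929/804 c=0 d=527/3216
  seg 1: a=-1 b=163/201 c=527/536 d=-1831/3216
  seg 2: a=0 b=-1679/804 c=-163/67 d=2069/2412
  seg 3: a=-5 b=2603/402 c=1417/268 d=-1417/804
S(25/4) = -124251/17152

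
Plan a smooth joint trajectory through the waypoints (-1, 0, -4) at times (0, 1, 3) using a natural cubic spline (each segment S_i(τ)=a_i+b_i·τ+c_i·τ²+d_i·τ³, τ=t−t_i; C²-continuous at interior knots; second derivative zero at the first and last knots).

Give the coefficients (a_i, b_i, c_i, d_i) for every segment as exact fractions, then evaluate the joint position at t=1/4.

Δ: Δ0=1, Δ1=-2
row 1: diag=6, rhs=-18; c'=1/3, d'=-3
back: M1=-3
M: M0=0, M1=-3, M2=0
seg 0: a=-1, c=M0/2=0, d=(M1−M0)/(6·1)=-1/2, b=Δ0−h0·(2M0+M1)/6=3/2
seg 1: a=0, c=M1/2=-3/2, d=(M2−M1)/(6·2)=1/4, b=Δ1−h1·(2M1+M2)/6=0
t_q=1/4 → seg 0, τ=1/4; S=-1+3/2·τ+0·τ²+-1/2·τ³=-81/128

  seg 0: a=-1 b=3/2 c=0 d=-1/2
  seg 1: a=0 b=0 c=-3/2 d=1/4
S(1/4) = -81/128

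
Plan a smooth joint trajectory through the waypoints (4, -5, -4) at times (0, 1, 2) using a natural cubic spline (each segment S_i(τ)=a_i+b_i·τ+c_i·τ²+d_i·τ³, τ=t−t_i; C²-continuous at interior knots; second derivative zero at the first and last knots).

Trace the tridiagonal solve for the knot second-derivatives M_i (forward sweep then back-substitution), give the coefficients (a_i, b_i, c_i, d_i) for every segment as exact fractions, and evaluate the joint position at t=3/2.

Δ: Δ0=-9, Δ1=1
row 1: diag=4, rhs=60; c'=1/4, d'=15
back: M1=15
M: M0=0, M1=15, M2=0
seg 0: a=4, c=M0/2=0, d=(M1−M0)/(6·1)=5/2, b=Δ0−h0·(2M0+M1)/6=-23/2
seg 1: a=-5, c=M1/2=15/2, d=(M2−M1)/(6·1)=-5/2, b=Δ1−h1·(2M1+M2)/6=-4
t_q=3/2 → seg 1, τ=1/2; S=-5+-4·τ+15/2·τ²+-5/2·τ³=-87/16

  seg 0: a=4 b=-23/2 c=0 d=5/2
  seg 1: a=-5 b=-4 c=15/2 d=-5/2
S(3/2) = -87/16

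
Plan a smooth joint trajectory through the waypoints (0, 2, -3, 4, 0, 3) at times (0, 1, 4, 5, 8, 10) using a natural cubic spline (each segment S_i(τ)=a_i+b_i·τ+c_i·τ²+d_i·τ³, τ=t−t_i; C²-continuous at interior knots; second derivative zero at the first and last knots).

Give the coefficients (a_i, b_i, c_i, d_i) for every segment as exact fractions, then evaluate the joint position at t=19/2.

Δ: Δ0=2, Δ1=-5/3, Δ2=7, Δ3=-4/3, Δ4=3/2
row 1: diag=8, rhs=-22; c'=3/8, d'=-11/4
row 2: denom=8−3·3/8=55/8; d'=(52−3·-11/4)/(55/8)=482/55
row 3: denom=8−1·8/55=432/55; d'=(-50−1·482/55)/(432/55)=-202/27
row 4: denom=10−3·55/144=425/48; d'=(17−3·-202/27)/(425/48)=1136/255
back: M4=1136/255
back: M3=-202/27−55/144·1136/255=-1405/153
back: M2=482/55−8/55·-1405/153=7726/765
back: M1=-11/4−3/8·7726/765=-1667/255
M: M0=0, M1=-1667/255, M2=7726/765, M3=-1405/153, M4=1136/255, M5=0
seg 0: a=0, c=M0/2=0, d=(M1−M0)/(6·1)=-1667/1530, b=Δ0−h0·(2M0+M1)/6=4727/1530
seg 1: a=2, c=M1/2=-1667/510, d=(M2−M1)/(6·3)=12727/13770, b=Δ1−h1·(2M1+M2)/6=-137/765
seg 2: a=-3, c=M2/2=3863/765, d=(M3−M2)/(6·1)=-1639/510, b=Δ2−h2·(2M2+M3)/6=7901/1530
seg 3: a=4, c=M3/2=-1405/306, d=(M4−M3)/(6·3)=10433/13770, b=Δ3−h3·(2M3+M4)/6=253/45
seg 4: a=0, c=M4/2=568/255, d=(M5−M4)/(6·2)=-284/765, b=Δ4−h4·(2M4+M5)/6=-2249/1530
t_q=19/2 → seg 4, τ=3/2; S=0+-2249/1530·τ+568/255·τ²+-284/765·τ³=317/204

  seg 0: a=0 b=4727/1530 c=0 d=-1667/1530
  seg 1: a=2 b=-137/765 c=-1667/510 d=12727/13770
  seg 2: a=-3 b=7901/1530 c=3863/765 d=-1639/510
  seg 3: a=4 b=253/45 c=-1405/306 d=10433/13770
  seg 4: a=0 b=-2249/1530 c=568/255 d=-284/765
S(19/2) = 317/204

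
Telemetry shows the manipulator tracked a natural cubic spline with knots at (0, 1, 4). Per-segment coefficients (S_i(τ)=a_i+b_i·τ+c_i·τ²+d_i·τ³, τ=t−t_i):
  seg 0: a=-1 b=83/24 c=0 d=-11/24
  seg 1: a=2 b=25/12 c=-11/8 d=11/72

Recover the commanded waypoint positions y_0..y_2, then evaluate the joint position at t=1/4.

y_0=-1 y_1=2 y_2=0
S(1/4) = -73/512

y_0 = S_0(0) = a_0 = -1
y_1 = S_1(0) = a_1 = 2
y_2 = S_1(3) = 0
t_q=1/4 is in segment 0 (τ=1/4); S_0(τ)=-73/512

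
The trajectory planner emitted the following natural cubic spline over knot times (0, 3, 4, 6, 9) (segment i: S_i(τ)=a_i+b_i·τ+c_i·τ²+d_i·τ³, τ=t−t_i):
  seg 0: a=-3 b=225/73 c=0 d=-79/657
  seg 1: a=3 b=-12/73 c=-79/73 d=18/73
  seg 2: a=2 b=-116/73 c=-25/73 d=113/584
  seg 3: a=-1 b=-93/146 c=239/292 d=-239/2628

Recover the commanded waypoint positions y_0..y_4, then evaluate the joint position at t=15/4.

y_0=-3 y_1=3 y_2=2 y_3=-1 y_4=2
S(15/4) = 5541/2336

y_0 = S_0(0) = a_0 = -3
y_1 = S_1(0) = a_1 = 3
y_2 = S_2(0) = a_2 = 2
y_3 = S_3(0) = a_3 = -1
y_4 = S_3(3) = 2
t_q=15/4 is in segment 1 (τ=3/4); S_1(τ)=5541/2336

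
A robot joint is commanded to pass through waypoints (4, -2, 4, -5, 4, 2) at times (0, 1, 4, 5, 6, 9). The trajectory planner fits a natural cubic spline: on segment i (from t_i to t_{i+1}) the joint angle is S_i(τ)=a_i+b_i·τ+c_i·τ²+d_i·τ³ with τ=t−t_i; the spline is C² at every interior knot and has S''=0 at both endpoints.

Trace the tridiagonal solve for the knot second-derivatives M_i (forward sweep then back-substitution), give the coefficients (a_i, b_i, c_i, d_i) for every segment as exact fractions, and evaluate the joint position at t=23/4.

  seg 0: a=4 b=-13250/1641 c=0 d=3404/1641
  seg 1: a=-2 b=-3038/1641 c=3404/547 d=-24316/14769
  seg 2: a=4 b=-14714/1641 c=-14104/1641 d=4683/547
  seg 3: a=-5 b=-775/1641 c=28043/1641 d=-12499/1641
  seg 4: a=4 b=5938/547 c=-9454/1641 d=9454/14769
S(23/4) = 36585/35008

Δ: Δ0=-6, Δ1=2, Δ2=-9, Δ3=9, Δ4=-2/3
row 1: diag=8, rhs=48; c'=3/8, d'=6
row 2: denom=8−3·3/8=55/8; d'=(-66−3·6)/(55/8)=-672/55
row 3: denom=4−1·8/55=212/55; d'=(108−1·-672/55)/(212/55)=1653/53
row 4: denom=8−1·55/212=1641/212; d'=(-58−1·1653/53)/(1641/212)=-18908/1641
back: M4=-18908/1641
back: M3=1653/53−55/212·-18908/1641=56086/1641
back: M2=-672/55−8/55·56086/1641=-28208/1641
back: M1=6−3/8·-28208/1641=6808/547
M: M0=0, M1=6808/547, M2=-28208/1641, M3=56086/1641, M4=-18908/1641, M5=0
seg 0: a=4, c=M0/2=0, d=(M1−M0)/(6·1)=3404/1641, b=Δ0−h0·(2M0+M1)/6=-13250/1641
seg 1: a=-2, c=M1/2=3404/547, d=(M2−M1)/(6·3)=-24316/14769, b=Δ1−h1·(2M1+M2)/6=-3038/1641
seg 2: a=4, c=M2/2=-14104/1641, d=(M3−M2)/(6·1)=4683/547, b=Δ2−h2·(2M2+M3)/6=-14714/1641
seg 3: a=-5, c=M3/2=28043/1641, d=(M4−M3)/(6·1)=-12499/1641, b=Δ3−h3·(2M3+M4)/6=-775/1641
seg 4: a=4, c=M4/2=-9454/1641, d=(M5−M4)/(6·3)=9454/14769, b=Δ4−h4·(2M4+M5)/6=5938/547
t_q=23/4 → seg 3, τ=3/4; S=-5+-775/1641·τ+28043/1641·τ²+-12499/1641·τ³=36585/35008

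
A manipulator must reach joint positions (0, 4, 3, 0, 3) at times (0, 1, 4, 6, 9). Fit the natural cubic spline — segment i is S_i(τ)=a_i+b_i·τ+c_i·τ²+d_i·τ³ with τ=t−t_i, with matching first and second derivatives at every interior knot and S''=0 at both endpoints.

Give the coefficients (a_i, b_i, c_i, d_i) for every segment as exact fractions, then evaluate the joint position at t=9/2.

Δ: Δ0=4, Δ1=-1/3, Δ2=-3/2, Δ3=1
row 1: diag=8, rhs=-26; c'=3/8, d'=-13/4
row 2: denom=10−3·3/8=71/8; d'=(-7−3·-13/4)/(71/8)=22/71
row 3: denom=10−2·16/71=678/71; d'=(15−2·22/71)/(678/71)=1021/678
back: M3=1021/678
back: M2=22/71−16/71·1021/678=-10/339
back: M1=-13/4−3/8·-10/339=-366/113
M: M0=0, M1=-366/113, M2=-10/339, M3=1021/678, M4=0
seg 0: a=0, c=M0/2=0, d=(M1−M0)/(6·1)=-61/113, b=Δ0−h0·(2M0+M1)/6=513/113
seg 1: a=4, c=M1/2=-183/113, d=(M2−M1)/(6·3)=544/3051, b=Δ1−h1·(2M1+M2)/6=330/113
seg 2: a=3, c=M2/2=-5/339, d=(M3−M2)/(6·2)=347/2712, b=Δ2−h2·(2M2+M3)/6=-224/113
seg 3: a=0, c=M3/2=1021/1356, d=(M4−M3)/(6·3)=-1021/12204, b=Δ3−h3·(2M3+M4)/6=-343/678
t_q=9/2 → seg 2, τ=1/2; S=3+-224/113·τ+-5/339·τ²+347/2712·τ³=14617/7232

  seg 0: a=0 b=513/113 c=0 d=-61/113
  seg 1: a=4 b=330/113 c=-183/113 d=544/3051
  seg 2: a=3 b=-224/113 c=-5/339 d=347/2712
  seg 3: a=0 b=-343/678 c=1021/1356 d=-1021/12204
S(9/2) = 14617/7232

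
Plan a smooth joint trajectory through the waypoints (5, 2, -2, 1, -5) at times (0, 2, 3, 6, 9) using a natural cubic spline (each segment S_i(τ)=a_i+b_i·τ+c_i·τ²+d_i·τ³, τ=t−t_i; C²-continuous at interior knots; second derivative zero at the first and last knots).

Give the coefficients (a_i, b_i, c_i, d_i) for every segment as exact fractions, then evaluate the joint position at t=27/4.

  seg 0: a=5 b=-32/85 c=0 d=-191/680
  seg 1: a=2 b=-637/170 c=-573/340 d=487/340
  seg 2: a=-2 b=-959/340 c=222/85 d=-91/204
  seg 3: a=1 b=137/170 c=-477/340 d=53/340
S(27/4) = 19171/21760

Δ: Δ0=-3/2, Δ1=-4, Δ2=1, Δ3=-2
row 1: diag=6, rhs=-15; c'=1/6, d'=-5/2
row 2: denom=8−1·1/6=47/6; d'=(30−1·-5/2)/(47/6)=195/47
row 3: denom=12−3·18/47=510/47; d'=(-18−3·195/47)/(510/47)=-477/170
back: M3=-477/170
back: M2=195/47−18/47·-477/170=444/85
back: M1=-5/2−1/6·444/85=-573/170
M: M0=0, M1=-573/170, M2=444/85, M3=-477/170, M4=0
seg 0: a=5, c=M0/2=0, d=(M1−M0)/(6·2)=-191/680, b=Δ0−h0·(2M0+M1)/6=-32/85
seg 1: a=2, c=M1/2=-573/340, d=(M2−M1)/(6·1)=487/340, b=Δ1−h1·(2M1+M2)/6=-637/170
seg 2: a=-2, c=M2/2=222/85, d=(M3−M2)/(6·3)=-91/204, b=Δ2−h2·(2M2+M3)/6=-959/340
seg 3: a=1, c=M3/2=-477/340, d=(M4−M3)/(6·3)=53/340, b=Δ3−h3·(2M3+M4)/6=137/170
t_q=27/4 → seg 3, τ=3/4; S=1+137/170·τ+-477/340·τ²+53/340·τ³=19171/21760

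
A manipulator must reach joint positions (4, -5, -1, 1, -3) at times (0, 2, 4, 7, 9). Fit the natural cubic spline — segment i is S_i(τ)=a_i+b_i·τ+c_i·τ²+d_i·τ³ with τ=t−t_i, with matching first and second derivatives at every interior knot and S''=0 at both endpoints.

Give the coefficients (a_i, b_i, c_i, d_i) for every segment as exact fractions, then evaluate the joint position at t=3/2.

  seg 0: a=4 b=-12901/2064 c=0 d=3613/8256
  seg 1: a=-5 b=-1031/1032 c=3613/1376 d=-4649/8256
  seg 2: a=-1 b=5669/2064 c=-259/344 d=41/2064
  seg 3: a=1 b=-637/516 c=-395/688 d=395/4128
S(3/2) = -85835/22016

Δ: Δ0=-9/2, Δ1=2, Δ2=2/3, Δ3=-2
row 1: diag=8, rhs=39; c'=1/4, d'=39/8
row 2: denom=10−2·1/4=19/2; d'=(-8−2·39/8)/(19/2)=-71/38
row 3: denom=10−3·6/19=172/19; d'=(-16−3·-71/38)/(172/19)=-395/344
back: M3=-395/344
back: M2=-71/38−6/19·-395/344=-259/172
back: M1=39/8−1/4·-259/172=3613/688
M: M0=0, M1=3613/688, M2=-259/172, M3=-395/344, M4=0
seg 0: a=4, c=M0/2=0, d=(M1−M0)/(6·2)=3613/8256, b=Δ0−h0·(2M0+M1)/6=-12901/2064
seg 1: a=-5, c=M1/2=3613/1376, d=(M2−M1)/(6·2)=-4649/8256, b=Δ1−h1·(2M1+M2)/6=-1031/1032
seg 2: a=-1, c=M2/2=-259/344, d=(M3−M2)/(6·3)=41/2064, b=Δ2−h2·(2M2+M3)/6=5669/2064
seg 3: a=1, c=M3/2=-395/688, d=(M4−M3)/(6·2)=395/4128, b=Δ3−h3·(2M3+M4)/6=-637/516
t_q=3/2 → seg 0, τ=3/2; S=4+-12901/2064·τ+0·τ²+3613/8256·τ³=-85835/22016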